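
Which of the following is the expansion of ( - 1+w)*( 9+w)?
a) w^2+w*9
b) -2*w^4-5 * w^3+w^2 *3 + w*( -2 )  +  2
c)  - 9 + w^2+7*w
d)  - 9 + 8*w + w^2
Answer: d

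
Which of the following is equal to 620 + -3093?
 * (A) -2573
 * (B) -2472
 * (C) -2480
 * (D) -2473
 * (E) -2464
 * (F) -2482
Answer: D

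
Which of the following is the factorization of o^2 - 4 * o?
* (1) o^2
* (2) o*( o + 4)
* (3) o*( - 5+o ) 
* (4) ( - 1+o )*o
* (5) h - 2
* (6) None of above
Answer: 6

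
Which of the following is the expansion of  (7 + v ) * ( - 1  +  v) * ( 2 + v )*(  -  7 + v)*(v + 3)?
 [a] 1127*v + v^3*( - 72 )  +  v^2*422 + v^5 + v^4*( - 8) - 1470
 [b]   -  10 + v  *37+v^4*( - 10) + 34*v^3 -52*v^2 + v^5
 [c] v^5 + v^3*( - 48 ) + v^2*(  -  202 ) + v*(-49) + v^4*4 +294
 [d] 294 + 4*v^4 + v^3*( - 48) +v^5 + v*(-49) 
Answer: c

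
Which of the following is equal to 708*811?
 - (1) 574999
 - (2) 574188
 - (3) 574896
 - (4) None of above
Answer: 2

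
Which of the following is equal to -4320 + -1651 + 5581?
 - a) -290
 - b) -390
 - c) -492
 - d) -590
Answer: b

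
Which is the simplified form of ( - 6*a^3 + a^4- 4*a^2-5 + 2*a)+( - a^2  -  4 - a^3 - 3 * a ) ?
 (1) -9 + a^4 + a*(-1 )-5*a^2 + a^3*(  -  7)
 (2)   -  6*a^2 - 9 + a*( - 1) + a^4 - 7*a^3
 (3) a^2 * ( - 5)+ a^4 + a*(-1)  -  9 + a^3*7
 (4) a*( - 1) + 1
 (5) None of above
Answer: 1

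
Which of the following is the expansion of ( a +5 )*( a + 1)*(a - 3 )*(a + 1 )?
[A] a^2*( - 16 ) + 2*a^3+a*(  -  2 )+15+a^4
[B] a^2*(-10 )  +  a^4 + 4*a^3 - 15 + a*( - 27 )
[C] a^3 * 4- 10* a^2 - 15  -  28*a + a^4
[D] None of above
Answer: C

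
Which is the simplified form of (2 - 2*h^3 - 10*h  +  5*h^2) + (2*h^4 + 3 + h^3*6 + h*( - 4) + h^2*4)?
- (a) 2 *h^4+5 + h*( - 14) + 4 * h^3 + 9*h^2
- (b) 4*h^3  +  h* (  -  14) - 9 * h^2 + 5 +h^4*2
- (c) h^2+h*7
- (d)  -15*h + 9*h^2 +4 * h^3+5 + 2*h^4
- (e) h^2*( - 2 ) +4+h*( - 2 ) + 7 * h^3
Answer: a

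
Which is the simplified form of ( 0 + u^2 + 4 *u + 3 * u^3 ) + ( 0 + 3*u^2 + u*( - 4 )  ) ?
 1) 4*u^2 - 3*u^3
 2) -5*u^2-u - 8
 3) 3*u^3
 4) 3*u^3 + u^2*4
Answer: 4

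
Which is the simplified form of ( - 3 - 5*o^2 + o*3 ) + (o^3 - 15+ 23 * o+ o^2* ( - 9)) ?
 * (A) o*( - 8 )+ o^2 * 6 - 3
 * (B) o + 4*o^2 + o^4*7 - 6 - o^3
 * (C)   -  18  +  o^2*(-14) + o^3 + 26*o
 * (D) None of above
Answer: C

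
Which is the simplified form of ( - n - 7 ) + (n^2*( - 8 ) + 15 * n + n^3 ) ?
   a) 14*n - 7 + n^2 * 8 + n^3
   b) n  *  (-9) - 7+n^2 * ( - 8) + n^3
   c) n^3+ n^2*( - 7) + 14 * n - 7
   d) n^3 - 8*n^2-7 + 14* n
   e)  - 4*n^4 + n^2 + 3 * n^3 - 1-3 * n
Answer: d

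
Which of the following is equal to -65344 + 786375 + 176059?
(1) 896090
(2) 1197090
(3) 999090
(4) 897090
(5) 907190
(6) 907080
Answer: 4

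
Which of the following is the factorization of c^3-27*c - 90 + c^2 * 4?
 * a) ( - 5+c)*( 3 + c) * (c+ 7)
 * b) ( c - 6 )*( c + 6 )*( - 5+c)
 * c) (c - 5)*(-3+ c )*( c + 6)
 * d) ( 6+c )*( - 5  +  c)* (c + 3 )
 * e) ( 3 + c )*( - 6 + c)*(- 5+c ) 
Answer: d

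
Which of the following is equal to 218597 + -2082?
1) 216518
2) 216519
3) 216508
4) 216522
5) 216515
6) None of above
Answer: 5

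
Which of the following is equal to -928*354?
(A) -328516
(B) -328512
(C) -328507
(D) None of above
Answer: B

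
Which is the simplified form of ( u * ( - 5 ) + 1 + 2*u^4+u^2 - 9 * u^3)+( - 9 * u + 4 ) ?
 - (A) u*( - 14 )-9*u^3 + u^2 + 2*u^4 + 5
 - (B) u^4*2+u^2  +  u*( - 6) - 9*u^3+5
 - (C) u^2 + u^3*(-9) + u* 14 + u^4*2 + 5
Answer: A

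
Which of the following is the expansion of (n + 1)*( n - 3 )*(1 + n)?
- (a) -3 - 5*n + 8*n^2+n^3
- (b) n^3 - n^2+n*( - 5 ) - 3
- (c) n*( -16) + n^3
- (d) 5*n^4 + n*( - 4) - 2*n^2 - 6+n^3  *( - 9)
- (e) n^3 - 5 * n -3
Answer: b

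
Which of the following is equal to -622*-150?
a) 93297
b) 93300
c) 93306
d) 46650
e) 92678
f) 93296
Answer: b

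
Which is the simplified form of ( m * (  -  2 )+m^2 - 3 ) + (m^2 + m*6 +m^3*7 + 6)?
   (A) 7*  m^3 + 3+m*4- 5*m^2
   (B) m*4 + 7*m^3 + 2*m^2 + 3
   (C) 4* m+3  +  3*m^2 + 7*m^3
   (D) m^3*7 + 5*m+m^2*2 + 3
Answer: B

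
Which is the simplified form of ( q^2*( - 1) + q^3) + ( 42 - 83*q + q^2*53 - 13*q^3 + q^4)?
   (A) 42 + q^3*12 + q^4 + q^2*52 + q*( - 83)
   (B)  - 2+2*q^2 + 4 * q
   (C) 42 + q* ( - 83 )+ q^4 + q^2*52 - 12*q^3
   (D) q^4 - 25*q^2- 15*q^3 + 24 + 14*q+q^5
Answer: C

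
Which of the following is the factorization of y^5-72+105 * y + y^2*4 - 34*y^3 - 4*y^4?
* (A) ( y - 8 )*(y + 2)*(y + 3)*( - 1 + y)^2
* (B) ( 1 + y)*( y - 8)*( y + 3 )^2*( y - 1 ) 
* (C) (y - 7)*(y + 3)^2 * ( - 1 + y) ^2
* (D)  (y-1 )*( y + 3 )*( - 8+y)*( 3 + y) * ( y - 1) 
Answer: D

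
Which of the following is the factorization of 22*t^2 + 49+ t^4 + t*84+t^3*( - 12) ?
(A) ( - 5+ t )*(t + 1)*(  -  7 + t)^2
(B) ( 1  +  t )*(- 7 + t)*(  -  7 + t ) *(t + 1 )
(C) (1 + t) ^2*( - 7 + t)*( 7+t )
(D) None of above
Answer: B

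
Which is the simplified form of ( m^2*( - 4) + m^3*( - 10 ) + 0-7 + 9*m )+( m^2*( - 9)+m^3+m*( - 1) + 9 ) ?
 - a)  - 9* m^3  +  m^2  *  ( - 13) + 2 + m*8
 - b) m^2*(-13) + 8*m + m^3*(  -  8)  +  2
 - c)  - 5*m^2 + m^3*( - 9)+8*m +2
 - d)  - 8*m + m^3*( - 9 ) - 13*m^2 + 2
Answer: a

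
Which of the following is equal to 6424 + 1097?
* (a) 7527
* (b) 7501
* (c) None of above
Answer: c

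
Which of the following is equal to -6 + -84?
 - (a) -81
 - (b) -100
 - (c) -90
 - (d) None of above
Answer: c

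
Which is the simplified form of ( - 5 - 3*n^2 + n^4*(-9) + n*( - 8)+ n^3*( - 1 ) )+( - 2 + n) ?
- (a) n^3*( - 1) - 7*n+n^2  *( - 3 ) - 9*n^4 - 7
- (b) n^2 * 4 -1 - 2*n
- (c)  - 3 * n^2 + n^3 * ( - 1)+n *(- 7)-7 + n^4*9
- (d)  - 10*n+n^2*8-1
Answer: a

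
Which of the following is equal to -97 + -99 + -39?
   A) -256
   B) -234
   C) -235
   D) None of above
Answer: C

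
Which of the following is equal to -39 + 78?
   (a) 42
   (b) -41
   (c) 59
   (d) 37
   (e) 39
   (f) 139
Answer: e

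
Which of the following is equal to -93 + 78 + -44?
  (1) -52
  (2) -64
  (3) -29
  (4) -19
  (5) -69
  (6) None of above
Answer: 6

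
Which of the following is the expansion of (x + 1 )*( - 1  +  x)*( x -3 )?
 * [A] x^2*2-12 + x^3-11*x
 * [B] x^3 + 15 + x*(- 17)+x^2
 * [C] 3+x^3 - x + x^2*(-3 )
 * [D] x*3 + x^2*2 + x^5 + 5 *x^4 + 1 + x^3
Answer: C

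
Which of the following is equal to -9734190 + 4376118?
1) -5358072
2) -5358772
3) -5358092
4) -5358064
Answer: 1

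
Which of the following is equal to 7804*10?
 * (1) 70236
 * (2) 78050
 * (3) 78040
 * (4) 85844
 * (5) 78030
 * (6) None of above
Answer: 3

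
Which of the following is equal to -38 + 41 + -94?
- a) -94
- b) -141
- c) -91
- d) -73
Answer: c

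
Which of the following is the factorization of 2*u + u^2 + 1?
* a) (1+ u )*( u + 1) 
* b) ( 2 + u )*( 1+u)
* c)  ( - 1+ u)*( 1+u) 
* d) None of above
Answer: a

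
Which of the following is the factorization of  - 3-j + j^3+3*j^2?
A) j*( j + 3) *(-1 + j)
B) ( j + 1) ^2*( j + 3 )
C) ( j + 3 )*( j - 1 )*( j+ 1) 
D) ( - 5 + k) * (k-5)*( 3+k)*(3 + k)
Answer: C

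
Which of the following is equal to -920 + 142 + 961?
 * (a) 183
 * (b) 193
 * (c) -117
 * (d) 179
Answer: a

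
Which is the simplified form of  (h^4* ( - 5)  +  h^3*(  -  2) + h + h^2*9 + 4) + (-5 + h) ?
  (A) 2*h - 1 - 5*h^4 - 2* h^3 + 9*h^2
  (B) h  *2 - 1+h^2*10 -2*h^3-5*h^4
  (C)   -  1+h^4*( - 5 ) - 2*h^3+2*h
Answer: A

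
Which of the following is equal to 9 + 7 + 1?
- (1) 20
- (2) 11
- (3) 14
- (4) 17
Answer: 4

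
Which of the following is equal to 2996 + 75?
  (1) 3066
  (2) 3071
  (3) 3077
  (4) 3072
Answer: 2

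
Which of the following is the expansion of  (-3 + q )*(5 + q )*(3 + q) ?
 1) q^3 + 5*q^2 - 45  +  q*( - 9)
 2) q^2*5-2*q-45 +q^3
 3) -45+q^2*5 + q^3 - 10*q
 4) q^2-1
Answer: 1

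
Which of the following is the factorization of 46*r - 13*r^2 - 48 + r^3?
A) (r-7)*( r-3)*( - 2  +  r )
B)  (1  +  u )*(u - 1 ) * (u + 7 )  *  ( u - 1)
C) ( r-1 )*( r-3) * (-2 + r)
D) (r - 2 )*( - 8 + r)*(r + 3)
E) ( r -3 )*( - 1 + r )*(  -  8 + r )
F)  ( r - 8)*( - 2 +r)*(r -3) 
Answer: F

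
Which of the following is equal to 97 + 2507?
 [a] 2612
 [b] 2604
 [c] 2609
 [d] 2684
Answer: b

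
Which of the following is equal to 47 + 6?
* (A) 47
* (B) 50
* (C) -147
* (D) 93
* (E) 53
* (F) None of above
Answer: E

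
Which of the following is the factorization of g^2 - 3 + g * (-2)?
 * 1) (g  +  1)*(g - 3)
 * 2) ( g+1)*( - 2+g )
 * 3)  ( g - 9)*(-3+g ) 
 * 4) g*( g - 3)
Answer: 1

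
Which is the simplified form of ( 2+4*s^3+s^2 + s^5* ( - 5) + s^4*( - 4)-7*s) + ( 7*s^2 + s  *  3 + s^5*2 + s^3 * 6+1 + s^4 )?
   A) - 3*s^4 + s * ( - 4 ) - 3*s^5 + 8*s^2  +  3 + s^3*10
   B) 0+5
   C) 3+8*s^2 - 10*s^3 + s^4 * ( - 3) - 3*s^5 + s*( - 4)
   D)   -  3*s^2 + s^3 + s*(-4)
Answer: A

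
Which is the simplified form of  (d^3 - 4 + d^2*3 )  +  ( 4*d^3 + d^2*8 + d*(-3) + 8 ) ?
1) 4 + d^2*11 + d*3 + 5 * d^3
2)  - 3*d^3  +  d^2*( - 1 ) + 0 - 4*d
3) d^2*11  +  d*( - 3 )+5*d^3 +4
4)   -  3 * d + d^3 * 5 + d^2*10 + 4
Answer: 3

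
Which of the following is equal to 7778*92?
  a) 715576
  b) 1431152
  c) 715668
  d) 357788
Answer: a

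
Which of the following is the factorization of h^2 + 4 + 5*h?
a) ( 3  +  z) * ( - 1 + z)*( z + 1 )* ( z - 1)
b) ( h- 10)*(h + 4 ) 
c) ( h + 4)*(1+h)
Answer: c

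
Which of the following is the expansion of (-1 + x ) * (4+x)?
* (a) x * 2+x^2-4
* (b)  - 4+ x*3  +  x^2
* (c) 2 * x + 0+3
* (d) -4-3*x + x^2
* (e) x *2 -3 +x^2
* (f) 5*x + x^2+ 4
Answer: b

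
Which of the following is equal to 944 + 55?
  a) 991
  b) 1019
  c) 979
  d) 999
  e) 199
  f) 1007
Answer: d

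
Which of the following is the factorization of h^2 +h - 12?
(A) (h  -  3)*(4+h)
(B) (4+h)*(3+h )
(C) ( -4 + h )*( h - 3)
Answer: A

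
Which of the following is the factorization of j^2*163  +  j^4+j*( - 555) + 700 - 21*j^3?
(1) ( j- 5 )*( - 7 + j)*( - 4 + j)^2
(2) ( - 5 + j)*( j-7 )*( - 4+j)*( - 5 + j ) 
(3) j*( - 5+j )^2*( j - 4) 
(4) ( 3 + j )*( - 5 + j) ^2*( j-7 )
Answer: 2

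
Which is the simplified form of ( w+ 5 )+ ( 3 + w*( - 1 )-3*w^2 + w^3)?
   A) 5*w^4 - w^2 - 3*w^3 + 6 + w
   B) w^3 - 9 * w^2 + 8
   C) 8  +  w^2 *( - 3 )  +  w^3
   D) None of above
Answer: C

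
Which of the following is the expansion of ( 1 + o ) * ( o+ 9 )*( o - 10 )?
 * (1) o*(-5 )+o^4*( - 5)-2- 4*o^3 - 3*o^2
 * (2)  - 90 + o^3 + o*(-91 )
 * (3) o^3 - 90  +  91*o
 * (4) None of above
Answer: 2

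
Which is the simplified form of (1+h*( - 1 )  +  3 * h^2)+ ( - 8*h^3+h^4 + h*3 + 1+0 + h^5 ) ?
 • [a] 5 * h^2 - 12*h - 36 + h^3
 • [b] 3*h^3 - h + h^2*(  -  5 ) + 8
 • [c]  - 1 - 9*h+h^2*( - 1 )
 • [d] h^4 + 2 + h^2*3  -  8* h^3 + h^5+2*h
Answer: d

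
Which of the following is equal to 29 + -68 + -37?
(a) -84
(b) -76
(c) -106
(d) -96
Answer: b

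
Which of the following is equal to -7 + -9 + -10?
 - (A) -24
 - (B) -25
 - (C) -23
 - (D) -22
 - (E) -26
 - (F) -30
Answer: E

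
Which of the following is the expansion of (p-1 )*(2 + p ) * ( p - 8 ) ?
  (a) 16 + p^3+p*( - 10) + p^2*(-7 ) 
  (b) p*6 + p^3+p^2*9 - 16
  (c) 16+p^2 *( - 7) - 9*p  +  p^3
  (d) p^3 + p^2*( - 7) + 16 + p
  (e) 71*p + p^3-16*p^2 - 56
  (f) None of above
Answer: a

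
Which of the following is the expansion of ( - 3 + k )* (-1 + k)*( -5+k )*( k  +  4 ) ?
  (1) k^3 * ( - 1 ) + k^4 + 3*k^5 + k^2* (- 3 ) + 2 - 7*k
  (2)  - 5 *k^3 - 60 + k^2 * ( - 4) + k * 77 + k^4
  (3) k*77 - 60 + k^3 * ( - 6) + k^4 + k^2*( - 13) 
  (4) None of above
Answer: 4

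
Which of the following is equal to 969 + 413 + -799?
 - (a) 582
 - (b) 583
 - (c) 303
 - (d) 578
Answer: b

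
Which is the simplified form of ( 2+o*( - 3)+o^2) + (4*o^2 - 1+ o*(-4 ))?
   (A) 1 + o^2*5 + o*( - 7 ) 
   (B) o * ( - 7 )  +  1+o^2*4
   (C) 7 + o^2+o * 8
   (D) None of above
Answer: A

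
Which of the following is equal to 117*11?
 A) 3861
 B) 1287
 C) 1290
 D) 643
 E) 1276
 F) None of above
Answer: B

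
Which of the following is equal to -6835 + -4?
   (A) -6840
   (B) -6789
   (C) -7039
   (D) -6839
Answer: D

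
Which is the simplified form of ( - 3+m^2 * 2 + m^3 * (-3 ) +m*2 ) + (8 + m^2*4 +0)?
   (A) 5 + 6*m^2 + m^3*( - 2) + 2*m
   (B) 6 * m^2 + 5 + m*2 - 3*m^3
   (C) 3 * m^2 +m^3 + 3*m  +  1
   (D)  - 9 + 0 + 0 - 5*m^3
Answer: B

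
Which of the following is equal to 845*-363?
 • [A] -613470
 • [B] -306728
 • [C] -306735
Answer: C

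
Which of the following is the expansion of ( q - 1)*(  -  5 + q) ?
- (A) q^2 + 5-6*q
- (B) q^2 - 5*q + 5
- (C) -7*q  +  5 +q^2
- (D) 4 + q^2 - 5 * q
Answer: A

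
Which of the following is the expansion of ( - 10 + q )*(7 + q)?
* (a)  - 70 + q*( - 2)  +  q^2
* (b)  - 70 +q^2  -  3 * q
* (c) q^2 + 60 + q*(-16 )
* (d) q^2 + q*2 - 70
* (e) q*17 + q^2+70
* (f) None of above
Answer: b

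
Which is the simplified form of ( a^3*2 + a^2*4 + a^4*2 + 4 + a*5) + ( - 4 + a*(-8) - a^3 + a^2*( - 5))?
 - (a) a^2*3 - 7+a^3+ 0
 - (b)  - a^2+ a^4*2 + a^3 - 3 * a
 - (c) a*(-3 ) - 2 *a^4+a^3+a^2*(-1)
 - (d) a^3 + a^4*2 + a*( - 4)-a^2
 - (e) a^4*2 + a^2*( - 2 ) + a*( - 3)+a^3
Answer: b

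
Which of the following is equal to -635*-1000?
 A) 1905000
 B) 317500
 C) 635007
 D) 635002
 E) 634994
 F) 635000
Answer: F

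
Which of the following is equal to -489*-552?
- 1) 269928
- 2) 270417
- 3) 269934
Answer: 1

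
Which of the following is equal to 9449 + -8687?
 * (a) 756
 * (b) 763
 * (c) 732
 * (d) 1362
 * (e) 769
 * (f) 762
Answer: f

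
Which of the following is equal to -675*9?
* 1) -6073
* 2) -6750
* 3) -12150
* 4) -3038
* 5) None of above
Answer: 5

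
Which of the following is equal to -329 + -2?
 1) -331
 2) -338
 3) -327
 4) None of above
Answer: 1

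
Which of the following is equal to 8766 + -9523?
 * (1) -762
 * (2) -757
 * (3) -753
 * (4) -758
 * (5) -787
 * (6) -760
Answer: 2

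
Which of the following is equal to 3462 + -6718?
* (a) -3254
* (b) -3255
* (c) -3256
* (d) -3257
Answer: c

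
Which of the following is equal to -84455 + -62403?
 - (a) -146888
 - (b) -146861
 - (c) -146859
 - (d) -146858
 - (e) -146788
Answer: d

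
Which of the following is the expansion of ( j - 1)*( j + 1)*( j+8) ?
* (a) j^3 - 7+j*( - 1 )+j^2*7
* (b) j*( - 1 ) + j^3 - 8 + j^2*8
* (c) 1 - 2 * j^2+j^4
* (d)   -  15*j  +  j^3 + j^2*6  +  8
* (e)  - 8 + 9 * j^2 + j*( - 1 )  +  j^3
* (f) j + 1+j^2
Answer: b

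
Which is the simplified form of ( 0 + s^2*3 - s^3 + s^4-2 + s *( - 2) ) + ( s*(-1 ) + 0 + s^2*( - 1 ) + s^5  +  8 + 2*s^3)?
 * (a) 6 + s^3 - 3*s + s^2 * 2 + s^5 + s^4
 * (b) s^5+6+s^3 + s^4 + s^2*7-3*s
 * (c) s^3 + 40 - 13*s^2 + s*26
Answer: a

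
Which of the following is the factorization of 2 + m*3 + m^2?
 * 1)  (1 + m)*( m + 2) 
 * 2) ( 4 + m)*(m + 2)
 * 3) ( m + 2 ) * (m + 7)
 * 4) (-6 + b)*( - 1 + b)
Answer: 1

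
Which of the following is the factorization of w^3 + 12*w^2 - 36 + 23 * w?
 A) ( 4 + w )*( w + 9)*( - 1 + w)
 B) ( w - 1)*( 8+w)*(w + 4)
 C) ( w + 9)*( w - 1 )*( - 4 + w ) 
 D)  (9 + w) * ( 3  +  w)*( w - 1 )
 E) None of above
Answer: A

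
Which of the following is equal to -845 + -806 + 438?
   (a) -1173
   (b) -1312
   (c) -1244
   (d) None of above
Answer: d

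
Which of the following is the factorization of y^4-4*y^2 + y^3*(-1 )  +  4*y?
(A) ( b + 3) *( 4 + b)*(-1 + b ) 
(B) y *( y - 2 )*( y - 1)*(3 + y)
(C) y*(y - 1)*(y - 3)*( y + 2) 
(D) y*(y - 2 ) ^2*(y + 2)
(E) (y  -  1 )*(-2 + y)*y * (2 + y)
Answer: E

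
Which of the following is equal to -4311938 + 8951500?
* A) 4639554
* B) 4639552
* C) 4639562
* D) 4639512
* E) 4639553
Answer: C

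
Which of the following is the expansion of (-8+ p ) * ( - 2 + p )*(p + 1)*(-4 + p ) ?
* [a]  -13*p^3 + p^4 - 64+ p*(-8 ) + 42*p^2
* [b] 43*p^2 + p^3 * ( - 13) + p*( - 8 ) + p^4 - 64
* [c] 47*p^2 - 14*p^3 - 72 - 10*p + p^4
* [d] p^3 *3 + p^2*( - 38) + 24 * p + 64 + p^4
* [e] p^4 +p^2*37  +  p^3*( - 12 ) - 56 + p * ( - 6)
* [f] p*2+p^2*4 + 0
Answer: a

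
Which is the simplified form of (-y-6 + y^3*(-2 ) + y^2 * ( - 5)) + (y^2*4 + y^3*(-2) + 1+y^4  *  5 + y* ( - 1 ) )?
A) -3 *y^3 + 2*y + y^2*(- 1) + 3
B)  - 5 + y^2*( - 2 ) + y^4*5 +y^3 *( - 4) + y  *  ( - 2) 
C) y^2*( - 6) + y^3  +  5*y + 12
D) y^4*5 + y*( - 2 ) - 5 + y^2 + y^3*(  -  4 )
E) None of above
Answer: E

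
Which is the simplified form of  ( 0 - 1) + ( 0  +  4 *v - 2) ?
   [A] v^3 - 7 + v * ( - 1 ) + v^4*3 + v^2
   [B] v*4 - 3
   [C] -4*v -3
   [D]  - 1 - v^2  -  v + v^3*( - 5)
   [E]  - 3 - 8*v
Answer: B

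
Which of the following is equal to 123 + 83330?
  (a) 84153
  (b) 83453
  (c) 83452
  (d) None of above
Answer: b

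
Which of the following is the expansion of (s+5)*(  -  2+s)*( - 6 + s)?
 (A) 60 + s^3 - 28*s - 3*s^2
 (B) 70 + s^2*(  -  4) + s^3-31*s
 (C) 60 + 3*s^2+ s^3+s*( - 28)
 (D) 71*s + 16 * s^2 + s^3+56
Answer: A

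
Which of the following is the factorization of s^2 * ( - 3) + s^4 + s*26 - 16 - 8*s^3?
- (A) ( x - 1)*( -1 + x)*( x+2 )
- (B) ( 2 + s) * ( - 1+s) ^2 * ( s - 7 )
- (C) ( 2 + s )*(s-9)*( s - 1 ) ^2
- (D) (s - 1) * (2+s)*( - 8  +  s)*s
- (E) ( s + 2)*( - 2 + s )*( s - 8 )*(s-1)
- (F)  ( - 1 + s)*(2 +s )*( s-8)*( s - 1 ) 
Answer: F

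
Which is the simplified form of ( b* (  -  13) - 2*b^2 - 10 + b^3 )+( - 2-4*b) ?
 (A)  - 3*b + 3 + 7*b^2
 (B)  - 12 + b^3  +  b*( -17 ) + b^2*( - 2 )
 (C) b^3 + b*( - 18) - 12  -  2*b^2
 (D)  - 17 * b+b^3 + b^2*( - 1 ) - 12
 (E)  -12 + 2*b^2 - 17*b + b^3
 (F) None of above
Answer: B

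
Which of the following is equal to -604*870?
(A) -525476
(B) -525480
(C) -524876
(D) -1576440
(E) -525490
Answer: B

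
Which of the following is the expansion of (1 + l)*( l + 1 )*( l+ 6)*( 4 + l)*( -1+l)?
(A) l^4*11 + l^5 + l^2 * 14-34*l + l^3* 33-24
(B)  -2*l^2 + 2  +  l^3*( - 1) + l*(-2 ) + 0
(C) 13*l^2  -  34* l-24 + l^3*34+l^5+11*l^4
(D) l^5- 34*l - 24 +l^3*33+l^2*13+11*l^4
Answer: D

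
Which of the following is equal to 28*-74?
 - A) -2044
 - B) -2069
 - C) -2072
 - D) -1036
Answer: C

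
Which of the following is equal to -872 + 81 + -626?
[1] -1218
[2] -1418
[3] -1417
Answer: 3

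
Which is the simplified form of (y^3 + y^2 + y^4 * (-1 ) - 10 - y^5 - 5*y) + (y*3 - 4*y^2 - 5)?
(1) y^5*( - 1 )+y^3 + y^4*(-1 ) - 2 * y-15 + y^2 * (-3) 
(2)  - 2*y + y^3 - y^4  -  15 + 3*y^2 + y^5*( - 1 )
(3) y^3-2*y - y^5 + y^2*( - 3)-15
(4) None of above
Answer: 1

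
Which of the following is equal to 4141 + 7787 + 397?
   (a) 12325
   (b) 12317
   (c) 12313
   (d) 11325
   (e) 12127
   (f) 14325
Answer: a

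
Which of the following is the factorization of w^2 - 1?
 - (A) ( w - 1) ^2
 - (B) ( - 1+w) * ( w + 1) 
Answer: B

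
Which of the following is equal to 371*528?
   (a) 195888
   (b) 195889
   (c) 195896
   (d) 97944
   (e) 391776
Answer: a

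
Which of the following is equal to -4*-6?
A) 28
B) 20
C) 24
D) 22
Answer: C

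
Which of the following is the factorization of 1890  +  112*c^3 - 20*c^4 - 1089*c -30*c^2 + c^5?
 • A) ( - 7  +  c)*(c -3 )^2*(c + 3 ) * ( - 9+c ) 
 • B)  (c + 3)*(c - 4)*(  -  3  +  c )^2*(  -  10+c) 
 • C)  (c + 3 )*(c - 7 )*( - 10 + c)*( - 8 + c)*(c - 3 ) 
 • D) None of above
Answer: D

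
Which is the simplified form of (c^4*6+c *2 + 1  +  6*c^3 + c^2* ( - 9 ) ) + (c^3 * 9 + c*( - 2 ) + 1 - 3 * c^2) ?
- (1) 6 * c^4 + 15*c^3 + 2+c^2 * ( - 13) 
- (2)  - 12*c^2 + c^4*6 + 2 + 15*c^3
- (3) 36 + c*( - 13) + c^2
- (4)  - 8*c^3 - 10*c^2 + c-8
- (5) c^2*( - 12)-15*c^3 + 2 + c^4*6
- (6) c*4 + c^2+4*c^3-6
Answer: 2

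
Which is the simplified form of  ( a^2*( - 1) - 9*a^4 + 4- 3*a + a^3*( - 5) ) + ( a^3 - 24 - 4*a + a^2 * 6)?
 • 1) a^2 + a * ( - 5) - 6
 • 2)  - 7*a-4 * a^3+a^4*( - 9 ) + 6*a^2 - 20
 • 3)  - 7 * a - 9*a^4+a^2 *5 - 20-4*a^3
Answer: 3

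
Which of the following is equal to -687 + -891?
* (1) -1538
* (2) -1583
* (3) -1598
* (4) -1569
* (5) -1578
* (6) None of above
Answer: 5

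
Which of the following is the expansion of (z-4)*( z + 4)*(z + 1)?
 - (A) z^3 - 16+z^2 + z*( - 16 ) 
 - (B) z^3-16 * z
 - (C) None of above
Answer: A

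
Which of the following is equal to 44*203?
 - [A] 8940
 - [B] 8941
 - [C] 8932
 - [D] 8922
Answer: C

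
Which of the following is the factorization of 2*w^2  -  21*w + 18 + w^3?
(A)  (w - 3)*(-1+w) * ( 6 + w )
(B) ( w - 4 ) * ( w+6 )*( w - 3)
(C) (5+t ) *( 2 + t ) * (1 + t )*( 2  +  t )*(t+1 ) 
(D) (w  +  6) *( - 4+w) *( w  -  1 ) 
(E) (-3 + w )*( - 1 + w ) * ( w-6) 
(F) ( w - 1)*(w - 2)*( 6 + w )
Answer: A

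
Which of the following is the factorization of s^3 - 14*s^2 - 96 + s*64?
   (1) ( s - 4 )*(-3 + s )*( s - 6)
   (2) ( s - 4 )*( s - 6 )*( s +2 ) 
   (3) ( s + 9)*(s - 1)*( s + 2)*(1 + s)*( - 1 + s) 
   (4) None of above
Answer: 4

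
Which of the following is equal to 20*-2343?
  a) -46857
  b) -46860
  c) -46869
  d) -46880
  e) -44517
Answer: b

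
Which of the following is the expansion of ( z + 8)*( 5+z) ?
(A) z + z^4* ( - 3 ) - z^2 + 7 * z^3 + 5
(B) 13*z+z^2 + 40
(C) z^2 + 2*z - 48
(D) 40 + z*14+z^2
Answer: B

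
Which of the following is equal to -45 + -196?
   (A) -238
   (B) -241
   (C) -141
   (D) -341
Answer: B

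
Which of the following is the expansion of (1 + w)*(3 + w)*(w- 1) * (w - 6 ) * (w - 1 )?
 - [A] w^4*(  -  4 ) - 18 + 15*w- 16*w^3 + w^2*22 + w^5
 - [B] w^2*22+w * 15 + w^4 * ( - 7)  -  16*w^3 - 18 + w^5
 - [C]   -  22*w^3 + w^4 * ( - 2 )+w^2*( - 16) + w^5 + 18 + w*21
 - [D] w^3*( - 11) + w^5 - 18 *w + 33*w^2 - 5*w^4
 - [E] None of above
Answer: A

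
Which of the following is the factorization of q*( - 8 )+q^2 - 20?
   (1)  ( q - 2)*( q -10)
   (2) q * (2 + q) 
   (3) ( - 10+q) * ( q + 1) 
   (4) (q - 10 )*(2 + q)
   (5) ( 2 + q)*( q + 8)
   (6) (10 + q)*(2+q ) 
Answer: 4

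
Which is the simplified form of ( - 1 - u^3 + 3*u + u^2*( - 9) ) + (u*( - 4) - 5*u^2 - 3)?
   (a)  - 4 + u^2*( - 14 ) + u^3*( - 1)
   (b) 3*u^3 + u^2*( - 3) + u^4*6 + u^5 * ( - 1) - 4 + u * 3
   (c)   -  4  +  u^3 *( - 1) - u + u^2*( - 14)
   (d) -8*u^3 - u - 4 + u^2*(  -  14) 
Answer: c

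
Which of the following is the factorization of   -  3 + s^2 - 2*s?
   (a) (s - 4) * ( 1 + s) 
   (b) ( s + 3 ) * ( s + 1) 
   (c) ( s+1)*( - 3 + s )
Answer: c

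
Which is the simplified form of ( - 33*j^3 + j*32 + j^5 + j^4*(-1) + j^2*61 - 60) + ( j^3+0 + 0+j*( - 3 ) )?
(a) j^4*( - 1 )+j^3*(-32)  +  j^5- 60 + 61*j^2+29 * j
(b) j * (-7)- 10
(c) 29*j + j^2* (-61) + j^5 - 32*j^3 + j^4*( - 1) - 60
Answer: a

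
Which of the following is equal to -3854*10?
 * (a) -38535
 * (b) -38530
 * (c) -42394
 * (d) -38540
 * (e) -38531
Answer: d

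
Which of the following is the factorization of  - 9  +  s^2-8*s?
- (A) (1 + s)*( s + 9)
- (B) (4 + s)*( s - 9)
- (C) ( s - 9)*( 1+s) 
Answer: C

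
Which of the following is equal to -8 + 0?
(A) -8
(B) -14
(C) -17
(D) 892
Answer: A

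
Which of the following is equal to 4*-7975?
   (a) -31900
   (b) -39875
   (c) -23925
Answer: a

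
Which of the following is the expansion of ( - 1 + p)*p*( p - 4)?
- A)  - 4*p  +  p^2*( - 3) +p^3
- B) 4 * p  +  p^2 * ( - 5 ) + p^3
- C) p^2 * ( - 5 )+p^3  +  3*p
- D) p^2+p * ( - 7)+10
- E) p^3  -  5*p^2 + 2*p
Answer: B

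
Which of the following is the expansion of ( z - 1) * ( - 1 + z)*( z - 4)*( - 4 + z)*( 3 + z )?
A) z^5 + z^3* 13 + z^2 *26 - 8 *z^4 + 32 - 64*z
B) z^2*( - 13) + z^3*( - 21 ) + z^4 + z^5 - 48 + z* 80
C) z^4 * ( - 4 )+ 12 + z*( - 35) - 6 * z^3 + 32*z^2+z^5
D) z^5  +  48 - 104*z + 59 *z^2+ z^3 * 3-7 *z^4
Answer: D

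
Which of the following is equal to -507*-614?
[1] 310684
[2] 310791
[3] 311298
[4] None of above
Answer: 3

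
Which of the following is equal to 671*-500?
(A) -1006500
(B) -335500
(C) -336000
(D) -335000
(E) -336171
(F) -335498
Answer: B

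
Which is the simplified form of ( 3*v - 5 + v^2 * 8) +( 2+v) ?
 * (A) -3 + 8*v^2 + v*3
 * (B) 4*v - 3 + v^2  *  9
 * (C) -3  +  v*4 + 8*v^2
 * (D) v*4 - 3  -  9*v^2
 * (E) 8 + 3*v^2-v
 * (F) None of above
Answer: C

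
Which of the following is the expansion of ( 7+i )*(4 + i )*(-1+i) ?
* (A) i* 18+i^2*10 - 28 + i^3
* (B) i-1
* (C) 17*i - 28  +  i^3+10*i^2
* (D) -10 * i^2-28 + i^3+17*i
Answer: C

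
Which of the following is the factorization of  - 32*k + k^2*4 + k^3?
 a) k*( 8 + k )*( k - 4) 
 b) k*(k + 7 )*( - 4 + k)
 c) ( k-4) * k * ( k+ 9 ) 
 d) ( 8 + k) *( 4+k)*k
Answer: a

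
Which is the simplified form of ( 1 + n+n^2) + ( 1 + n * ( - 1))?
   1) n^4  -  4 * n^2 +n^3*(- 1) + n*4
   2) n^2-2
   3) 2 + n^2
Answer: 3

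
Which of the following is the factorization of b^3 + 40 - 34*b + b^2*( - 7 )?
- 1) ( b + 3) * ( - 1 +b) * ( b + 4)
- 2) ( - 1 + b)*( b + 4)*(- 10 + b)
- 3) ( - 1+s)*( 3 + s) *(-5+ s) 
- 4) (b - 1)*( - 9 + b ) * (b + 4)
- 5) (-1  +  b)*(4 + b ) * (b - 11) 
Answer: 2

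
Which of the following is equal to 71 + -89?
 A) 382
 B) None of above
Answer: B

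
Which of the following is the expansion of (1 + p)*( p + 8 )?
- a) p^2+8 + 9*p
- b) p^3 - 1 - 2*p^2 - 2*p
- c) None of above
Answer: a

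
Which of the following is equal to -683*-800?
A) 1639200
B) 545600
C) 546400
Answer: C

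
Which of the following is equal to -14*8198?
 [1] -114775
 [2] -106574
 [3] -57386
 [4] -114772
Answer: 4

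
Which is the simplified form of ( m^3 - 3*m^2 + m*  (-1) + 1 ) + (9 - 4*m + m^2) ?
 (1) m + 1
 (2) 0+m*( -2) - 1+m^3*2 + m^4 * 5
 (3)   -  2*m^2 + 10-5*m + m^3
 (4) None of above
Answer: 3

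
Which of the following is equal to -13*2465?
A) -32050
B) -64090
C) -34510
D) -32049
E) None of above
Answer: E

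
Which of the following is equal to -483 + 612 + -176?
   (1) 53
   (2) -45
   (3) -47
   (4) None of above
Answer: 3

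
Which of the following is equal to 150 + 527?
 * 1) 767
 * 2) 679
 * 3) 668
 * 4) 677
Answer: 4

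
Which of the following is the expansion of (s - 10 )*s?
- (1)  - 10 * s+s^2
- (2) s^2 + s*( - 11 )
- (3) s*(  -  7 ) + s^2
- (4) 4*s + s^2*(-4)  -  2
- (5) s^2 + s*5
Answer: 1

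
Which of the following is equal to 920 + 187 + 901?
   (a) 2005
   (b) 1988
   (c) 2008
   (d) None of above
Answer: c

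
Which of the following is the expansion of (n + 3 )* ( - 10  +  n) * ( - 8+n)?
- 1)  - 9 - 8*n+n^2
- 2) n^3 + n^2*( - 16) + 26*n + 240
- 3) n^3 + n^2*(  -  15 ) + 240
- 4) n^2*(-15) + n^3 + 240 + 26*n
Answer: 4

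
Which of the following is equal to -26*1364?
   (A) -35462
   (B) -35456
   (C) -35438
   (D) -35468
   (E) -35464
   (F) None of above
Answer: E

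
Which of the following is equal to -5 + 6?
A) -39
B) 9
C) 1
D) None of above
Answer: C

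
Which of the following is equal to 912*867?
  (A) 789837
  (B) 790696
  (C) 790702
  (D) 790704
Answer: D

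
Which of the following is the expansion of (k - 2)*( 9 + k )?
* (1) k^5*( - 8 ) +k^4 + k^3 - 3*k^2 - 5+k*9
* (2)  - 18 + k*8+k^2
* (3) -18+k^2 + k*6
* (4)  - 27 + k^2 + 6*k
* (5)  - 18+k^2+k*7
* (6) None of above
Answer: 5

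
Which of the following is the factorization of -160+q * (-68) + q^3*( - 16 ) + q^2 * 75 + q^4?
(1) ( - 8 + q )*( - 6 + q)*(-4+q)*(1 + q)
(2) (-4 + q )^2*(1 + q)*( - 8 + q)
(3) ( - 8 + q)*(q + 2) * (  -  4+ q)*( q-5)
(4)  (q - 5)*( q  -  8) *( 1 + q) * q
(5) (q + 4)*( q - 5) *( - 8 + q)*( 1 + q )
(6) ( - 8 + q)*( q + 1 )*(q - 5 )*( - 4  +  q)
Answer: 6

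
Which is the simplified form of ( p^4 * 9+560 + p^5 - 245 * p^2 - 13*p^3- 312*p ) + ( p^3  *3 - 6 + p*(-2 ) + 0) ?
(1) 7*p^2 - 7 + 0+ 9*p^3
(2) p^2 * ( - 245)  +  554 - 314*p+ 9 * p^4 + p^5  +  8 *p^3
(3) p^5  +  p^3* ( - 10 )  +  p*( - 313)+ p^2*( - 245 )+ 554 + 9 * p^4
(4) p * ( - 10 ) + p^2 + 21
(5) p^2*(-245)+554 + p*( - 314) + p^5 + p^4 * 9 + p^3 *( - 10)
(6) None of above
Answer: 5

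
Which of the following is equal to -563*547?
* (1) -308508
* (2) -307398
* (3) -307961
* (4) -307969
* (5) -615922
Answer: 3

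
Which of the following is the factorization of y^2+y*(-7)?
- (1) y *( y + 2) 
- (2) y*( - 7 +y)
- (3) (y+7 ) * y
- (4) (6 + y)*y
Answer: 2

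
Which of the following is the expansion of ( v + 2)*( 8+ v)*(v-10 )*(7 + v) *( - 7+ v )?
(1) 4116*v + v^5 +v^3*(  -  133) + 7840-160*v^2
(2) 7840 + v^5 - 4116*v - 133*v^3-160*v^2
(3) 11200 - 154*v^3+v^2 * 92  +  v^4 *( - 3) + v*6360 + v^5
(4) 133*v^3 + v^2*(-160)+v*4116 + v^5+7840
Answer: 1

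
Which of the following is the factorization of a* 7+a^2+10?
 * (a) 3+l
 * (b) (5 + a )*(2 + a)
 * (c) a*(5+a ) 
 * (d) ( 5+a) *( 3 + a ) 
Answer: b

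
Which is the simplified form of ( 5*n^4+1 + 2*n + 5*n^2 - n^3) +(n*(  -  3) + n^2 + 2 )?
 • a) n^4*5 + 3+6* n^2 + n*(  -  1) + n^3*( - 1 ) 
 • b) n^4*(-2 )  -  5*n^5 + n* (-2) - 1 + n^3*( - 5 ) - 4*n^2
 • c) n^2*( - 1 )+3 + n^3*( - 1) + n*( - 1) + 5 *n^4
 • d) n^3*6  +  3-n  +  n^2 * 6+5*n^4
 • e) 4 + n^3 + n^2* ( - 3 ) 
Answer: a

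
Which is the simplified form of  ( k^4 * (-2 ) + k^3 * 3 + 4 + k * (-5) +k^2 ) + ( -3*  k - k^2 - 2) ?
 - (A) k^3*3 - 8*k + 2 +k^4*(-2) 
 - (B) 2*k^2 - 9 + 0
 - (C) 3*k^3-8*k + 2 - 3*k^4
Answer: A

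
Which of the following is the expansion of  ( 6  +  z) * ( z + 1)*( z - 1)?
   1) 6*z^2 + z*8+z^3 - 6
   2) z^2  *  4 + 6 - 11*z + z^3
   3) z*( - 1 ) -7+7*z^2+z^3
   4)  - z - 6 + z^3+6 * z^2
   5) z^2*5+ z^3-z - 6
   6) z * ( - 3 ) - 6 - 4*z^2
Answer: 4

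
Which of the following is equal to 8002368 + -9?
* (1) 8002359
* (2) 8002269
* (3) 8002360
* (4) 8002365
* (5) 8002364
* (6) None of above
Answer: 1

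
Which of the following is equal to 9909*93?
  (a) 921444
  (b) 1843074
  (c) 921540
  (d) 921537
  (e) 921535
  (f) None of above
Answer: d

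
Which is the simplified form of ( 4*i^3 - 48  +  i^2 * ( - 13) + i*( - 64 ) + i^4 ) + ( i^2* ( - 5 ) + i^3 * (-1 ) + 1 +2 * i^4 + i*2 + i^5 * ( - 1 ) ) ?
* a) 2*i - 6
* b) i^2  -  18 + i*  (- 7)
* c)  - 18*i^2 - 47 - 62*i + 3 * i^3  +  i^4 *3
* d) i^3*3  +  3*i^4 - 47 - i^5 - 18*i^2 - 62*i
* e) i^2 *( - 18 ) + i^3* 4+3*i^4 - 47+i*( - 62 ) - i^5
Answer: d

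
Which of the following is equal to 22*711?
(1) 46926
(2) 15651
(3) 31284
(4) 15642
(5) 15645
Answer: 4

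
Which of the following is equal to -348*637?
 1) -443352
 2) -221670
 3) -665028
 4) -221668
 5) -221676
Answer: 5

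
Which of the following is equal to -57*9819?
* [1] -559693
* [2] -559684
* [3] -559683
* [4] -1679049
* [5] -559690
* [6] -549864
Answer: 3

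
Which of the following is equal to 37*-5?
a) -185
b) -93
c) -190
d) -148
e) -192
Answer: a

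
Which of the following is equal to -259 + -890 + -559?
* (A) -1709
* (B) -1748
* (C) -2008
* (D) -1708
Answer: D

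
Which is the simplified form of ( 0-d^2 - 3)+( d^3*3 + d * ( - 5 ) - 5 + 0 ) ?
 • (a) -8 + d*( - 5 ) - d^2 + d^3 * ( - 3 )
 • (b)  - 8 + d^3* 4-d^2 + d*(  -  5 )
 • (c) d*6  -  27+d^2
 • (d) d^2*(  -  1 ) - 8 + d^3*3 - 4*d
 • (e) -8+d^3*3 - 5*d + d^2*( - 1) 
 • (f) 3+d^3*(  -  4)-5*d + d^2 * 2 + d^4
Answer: e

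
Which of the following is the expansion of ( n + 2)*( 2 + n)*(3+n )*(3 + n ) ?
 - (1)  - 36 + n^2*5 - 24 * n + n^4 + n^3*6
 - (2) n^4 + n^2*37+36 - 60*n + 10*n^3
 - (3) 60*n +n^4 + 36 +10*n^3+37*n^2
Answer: 3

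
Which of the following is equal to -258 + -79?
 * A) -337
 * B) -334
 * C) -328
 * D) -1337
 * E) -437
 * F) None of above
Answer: A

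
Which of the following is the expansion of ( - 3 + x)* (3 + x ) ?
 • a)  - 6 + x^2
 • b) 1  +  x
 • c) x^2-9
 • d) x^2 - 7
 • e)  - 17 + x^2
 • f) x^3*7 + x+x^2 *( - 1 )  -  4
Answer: c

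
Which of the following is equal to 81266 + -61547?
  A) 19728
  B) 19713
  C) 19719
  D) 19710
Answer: C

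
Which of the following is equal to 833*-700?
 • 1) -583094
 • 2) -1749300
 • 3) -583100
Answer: 3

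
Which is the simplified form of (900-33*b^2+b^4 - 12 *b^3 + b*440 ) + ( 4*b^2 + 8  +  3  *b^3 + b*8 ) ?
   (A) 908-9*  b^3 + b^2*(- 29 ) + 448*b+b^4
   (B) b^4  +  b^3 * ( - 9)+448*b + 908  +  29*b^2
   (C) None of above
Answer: A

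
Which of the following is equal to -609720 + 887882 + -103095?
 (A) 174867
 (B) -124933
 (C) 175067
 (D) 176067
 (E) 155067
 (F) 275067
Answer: C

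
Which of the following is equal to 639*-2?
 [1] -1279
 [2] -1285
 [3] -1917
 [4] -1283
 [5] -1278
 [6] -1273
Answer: 5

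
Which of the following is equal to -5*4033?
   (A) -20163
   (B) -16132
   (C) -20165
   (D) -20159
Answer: C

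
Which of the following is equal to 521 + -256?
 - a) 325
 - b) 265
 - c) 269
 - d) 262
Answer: b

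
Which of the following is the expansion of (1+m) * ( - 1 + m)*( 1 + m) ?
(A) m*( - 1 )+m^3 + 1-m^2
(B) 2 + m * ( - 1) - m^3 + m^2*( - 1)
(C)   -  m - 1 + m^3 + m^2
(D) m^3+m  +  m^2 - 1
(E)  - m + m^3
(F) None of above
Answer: C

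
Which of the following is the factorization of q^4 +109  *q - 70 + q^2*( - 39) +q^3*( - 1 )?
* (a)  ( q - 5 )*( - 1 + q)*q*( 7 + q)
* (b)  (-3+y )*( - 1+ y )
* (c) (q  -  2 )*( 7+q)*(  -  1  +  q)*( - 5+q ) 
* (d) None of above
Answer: c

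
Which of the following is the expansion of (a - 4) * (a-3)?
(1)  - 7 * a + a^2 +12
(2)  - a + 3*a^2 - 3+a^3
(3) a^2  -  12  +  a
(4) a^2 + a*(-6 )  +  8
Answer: 1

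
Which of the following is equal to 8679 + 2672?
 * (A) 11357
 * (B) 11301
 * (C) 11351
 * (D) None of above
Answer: C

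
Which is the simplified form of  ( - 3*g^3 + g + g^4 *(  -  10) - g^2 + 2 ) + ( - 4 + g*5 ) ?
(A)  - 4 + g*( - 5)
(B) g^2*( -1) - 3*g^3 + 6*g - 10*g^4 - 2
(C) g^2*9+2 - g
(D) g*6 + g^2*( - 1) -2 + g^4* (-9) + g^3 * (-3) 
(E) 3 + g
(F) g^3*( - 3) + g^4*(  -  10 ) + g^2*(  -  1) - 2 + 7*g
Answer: B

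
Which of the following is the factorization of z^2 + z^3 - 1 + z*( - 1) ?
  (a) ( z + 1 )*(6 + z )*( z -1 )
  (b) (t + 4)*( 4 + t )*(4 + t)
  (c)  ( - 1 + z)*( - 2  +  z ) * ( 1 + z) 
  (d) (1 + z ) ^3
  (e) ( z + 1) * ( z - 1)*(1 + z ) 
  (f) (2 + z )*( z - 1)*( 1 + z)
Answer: e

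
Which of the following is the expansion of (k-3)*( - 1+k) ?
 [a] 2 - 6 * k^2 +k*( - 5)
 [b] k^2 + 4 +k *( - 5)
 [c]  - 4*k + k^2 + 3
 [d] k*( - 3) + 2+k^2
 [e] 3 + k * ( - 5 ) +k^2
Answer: c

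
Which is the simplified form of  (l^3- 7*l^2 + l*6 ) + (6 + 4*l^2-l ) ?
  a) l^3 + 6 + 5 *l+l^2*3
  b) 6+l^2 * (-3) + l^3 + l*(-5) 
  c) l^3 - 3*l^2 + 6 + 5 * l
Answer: c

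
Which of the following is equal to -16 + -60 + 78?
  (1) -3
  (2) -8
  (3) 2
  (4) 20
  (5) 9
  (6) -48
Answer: 3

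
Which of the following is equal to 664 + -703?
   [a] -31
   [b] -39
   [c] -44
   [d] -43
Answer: b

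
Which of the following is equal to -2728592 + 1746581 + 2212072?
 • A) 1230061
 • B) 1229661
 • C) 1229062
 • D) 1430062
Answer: A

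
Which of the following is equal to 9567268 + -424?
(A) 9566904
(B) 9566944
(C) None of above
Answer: C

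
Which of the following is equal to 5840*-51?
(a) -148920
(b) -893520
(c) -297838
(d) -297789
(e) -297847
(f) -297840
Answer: f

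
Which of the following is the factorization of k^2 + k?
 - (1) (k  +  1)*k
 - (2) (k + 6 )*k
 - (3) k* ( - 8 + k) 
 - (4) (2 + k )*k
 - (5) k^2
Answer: 1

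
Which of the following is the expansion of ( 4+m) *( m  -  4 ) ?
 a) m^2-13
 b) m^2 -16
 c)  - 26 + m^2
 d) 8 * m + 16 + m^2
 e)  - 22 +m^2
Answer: b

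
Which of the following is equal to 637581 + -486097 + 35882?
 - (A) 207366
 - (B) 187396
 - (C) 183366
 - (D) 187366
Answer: D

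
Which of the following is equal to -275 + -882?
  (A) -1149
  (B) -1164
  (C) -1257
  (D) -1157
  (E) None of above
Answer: D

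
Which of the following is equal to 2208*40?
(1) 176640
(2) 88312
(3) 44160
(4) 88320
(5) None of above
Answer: 4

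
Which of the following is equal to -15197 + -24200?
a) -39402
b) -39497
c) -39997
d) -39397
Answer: d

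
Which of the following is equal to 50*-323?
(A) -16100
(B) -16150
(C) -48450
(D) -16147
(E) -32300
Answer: B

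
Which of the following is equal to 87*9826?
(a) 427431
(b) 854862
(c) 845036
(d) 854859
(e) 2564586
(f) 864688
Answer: b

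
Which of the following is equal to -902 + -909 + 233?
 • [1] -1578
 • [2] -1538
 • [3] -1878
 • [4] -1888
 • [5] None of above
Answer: 1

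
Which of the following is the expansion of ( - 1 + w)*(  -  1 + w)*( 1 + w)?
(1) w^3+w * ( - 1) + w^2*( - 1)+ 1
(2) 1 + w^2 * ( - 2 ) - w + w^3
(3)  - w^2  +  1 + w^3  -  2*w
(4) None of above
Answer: 1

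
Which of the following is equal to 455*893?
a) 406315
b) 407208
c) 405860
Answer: a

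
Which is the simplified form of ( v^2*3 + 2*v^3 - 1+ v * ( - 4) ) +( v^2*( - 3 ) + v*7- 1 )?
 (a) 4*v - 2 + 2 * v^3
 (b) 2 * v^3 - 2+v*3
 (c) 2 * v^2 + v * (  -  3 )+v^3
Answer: b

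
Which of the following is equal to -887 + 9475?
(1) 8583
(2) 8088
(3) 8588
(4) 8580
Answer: 3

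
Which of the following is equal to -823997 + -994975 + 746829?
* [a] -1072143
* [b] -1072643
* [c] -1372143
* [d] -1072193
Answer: a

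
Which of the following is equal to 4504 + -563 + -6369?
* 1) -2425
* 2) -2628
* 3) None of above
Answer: 3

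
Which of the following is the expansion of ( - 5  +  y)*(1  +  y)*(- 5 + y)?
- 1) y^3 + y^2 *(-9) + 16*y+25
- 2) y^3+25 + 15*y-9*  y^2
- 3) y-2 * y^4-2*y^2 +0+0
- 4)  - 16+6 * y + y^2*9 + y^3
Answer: 2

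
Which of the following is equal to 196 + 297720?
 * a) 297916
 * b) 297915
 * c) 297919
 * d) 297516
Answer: a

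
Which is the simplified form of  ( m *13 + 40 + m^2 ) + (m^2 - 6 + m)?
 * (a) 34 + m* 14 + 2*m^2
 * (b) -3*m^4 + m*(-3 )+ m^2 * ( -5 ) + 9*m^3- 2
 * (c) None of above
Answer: a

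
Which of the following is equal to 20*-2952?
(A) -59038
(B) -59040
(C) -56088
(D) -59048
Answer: B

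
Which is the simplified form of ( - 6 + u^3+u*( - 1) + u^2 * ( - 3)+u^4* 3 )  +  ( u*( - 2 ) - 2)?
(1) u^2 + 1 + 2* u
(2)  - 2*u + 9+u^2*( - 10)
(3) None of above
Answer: 3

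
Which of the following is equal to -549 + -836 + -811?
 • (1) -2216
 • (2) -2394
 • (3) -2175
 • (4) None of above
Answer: 4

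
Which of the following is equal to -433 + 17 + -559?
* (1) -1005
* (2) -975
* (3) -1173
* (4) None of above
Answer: 2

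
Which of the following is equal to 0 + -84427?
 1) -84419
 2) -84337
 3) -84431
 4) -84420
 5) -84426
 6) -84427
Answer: 6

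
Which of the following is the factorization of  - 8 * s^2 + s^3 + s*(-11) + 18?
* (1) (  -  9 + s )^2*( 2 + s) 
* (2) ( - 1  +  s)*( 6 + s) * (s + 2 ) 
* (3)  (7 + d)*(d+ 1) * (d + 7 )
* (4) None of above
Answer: 4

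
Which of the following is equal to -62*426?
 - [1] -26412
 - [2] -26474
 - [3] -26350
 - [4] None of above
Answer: 1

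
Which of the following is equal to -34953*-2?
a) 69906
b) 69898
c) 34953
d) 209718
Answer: a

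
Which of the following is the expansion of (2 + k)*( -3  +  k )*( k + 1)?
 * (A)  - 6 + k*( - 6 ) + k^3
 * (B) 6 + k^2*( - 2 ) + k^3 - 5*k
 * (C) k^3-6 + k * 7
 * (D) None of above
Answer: D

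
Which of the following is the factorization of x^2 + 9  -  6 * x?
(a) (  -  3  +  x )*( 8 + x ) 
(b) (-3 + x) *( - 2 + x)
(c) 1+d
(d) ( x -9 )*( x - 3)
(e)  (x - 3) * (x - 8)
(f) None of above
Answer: f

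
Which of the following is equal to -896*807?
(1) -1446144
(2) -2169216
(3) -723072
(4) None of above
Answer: 3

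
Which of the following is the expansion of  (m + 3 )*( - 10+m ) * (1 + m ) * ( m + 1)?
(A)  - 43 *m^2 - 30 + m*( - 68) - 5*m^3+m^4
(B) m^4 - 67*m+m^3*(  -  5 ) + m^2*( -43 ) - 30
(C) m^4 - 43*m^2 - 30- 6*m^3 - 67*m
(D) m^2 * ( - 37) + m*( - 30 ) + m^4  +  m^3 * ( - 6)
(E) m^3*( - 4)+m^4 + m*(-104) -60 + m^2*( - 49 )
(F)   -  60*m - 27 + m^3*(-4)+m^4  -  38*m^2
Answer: B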